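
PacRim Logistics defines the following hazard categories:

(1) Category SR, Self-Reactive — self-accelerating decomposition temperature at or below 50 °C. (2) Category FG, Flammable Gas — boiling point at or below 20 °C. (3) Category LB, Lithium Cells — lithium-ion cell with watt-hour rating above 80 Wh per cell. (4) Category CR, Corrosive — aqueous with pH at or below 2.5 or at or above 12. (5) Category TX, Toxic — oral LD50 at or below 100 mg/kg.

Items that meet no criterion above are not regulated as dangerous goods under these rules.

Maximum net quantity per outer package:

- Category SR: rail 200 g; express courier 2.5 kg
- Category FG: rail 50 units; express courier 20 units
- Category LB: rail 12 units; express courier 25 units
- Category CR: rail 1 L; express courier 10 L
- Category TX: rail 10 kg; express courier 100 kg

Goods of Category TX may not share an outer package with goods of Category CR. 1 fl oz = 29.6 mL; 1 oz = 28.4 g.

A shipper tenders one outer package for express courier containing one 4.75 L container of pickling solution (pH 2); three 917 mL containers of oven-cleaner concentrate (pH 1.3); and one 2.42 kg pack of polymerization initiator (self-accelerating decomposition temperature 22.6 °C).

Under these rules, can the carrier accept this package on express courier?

Yes

pH 2 meets the Category CR criterion (Corrosive), so the pickling solution is Category CR.
Oven-cleaner concentrate: pH 1.3 ≤ 2.5 → Category CR (Corrosive).
Self-accelerating decomposition temperature 22.6 °C meets the Category SR criterion (Self-Reactive), so the polymerization initiator is Category SR.
Total Category CR: 4.75 L + (three 917 mL containers = 2.751 L) = 7.501 L.
7.501 L is within the express courier limit of 10 L for Category CR.
Category SR quantity: 2.42 kg.
2.42 kg is within the express courier limit of 2.5 kg for Category SR.
The segregation rule (Category TX with Category CR) does not apply to Category CR with Category SR.
Every hazard category is within its express courier limit and no segregation rule is violated.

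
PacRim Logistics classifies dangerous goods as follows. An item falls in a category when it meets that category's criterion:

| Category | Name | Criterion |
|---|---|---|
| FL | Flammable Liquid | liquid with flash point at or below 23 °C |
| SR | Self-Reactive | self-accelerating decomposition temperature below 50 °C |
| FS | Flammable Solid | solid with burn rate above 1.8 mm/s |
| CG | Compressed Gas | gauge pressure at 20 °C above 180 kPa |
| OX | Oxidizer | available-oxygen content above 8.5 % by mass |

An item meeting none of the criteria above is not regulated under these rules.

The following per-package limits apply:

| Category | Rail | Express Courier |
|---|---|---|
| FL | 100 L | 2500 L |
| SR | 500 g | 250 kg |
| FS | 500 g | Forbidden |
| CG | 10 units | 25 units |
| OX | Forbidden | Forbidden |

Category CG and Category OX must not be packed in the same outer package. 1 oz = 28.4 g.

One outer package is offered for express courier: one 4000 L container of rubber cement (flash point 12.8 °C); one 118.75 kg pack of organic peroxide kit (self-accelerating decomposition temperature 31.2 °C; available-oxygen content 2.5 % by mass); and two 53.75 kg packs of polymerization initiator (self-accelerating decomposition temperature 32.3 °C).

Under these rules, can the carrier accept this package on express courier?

Rubber cement: flash point 12.8 °C ≤ 23 °C → Category FL (Flammable Liquid).
With self-accelerating decomposition temperature 31.2 °C (< 50 °C), the organic peroxide kit falls in Category SR.
With self-accelerating decomposition temperature 32.3 °C (< 50 °C), the polymerization initiator falls in Category SR.
Total Category SR: 118.75 kg + (two 53.75 kg packs = 107.5 kg) = 226.25 kg.
226.25 kg ≤ 250 kg (express courier limit, Category SR) — within limit.
Category FL quantity: 4000 L.
That exceeds the Category FL express courier limit of 2500 L.
The segregation rule (Category CG with Category OX) does not apply to Category SR with Category FL.

No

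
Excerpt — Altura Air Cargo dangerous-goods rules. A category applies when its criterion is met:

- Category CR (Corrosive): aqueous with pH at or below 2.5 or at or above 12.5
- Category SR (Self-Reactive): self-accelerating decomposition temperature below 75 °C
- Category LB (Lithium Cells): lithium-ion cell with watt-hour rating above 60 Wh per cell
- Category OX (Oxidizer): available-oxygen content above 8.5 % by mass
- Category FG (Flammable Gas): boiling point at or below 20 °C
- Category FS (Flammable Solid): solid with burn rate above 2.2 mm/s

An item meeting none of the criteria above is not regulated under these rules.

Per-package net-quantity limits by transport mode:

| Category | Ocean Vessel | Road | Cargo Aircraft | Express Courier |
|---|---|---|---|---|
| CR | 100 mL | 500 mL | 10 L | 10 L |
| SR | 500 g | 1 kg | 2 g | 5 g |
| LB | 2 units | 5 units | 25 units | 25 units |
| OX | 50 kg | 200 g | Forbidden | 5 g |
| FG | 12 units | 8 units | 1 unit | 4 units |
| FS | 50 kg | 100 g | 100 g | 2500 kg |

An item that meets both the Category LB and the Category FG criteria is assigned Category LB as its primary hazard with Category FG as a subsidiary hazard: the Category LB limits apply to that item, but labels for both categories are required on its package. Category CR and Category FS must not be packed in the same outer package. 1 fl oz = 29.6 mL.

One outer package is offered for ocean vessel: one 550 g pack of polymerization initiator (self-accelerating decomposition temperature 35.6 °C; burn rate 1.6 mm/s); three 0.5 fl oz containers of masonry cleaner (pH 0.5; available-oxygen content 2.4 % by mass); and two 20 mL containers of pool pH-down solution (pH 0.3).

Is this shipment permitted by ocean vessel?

Polymerization initiator: self-accelerating decomposition temperature 35.6 °C < 75 °C → Category SR (Self-Reactive).
With pH 0.5 (≤ 2.5), the masonry cleaner falls in Category CR.
The pool pH-down solution has pH 0.3, which is ≤ 2.5, so it is Category CR (Corrosive).
Category CR net quantity: (three 0.5 fl oz containers = 44.4 mL) + (two 20 mL containers = 40 mL) = 84.4 mL.
84.4 mL is within the ocean vessel limit of 100 mL for Category CR.
Category SR quantity: 550 g.
550 g exceeds the ocean vessel limit of 500 g for Category SR.
The segregation rule (Category CR with Category FS) does not apply to Category CR with Category SR.

No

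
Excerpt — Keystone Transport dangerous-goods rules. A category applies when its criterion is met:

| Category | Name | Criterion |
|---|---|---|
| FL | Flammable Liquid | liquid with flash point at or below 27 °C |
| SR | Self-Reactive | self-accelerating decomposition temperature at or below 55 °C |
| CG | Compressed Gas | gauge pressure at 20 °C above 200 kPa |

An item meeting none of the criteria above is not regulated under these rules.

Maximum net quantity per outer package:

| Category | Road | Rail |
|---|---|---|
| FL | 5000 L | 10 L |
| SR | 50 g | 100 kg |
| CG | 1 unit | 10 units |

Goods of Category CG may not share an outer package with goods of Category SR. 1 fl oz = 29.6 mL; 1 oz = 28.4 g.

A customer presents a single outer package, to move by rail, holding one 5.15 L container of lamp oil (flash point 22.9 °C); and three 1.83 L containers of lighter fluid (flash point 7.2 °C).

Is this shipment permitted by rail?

Lamp oil: flash point 22.9 °C ≤ 27 °C → Category FL (Flammable Liquid).
With flash point 7.2 °C (≤ 27 °C), the lighter fluid falls in Category FL.
Total Category FL: 5.15 L + (three 1.83 L containers = 5.49 L) = 10.64 L.
10.64 L > 10 L (rail limit, Category FL) — over the limit.

No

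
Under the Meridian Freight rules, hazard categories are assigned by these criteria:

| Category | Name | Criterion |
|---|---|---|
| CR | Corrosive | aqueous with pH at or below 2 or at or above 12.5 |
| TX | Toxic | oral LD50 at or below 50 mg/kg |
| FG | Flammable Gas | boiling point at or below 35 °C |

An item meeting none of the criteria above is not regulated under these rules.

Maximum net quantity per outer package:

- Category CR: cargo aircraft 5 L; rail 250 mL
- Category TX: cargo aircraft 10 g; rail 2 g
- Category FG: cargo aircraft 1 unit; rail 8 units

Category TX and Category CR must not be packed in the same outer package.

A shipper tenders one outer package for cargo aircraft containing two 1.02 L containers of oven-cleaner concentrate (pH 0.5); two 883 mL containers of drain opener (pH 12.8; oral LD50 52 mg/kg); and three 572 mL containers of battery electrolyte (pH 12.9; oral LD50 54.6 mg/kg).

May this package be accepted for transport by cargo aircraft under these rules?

No

With pH 0.5 (≤ 2), the oven-cleaner concentrate falls in Category CR.
With pH 12.8 (≥ 12.5), the drain opener falls in Category CR.
pH 12.9 meets the Category CR criterion (Corrosive), so the battery electrolyte is Category CR.
Category CR net quantity: (two 1.02 L containers = 2.04 L) + (two 883 mL containers = 1.766 L) + (three 572 mL containers = 1.716 L) = 5.522 L.
5.522 L exceeds the cargo aircraft limit of 5 L for Category CR.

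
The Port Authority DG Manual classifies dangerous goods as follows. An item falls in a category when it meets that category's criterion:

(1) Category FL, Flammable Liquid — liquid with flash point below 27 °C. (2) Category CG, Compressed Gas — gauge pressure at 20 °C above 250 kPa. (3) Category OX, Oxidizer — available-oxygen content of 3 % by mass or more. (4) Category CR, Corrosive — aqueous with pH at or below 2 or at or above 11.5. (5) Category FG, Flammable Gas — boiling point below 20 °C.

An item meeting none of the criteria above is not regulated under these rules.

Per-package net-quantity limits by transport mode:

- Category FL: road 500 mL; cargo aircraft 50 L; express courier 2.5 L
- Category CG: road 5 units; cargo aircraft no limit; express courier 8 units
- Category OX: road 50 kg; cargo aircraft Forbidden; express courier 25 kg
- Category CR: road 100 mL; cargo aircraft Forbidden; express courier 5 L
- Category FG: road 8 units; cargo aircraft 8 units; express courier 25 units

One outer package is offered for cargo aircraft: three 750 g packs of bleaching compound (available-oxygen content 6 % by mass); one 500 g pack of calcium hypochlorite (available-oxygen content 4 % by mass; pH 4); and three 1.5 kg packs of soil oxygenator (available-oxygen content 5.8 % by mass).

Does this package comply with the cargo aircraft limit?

No

Bleaching compound: available-oxygen content 6 % by mass ≥ 3 % by mass → Category OX (Oxidizer).
The calcium hypochlorite has available-oxygen content 4 % by mass, which is ≥ 3 % by mass, so it is Category OX (Oxidizer).
Available-oxygen content 5.8 % by mass meets the Category OX criterion (Oxidizer), so the soil oxygenator is Category OX.
Category OX net quantity: (three 750 g packs = 2.25 kg) + 500 g + (three 1.5 kg packs = 4.5 kg) = 7.25 kg.
Category OX is Forbidden by cargo aircraft.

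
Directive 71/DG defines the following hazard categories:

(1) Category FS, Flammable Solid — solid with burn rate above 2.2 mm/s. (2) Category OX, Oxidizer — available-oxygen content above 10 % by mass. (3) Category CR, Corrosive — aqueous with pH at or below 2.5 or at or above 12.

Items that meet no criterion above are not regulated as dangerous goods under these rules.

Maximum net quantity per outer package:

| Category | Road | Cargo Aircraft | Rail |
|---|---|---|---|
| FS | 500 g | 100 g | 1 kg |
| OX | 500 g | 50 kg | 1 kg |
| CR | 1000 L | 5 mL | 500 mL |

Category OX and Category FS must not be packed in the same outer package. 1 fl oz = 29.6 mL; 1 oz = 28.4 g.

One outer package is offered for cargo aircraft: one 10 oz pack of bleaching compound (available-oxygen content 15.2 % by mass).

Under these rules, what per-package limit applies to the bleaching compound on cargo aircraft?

Available-oxygen content 15.2 % by mass meets the Category OX criterion (Oxidizer), so the bleaching compound is Category OX.
The cargo aircraft limit for Category OX is 50 kg.

50 kg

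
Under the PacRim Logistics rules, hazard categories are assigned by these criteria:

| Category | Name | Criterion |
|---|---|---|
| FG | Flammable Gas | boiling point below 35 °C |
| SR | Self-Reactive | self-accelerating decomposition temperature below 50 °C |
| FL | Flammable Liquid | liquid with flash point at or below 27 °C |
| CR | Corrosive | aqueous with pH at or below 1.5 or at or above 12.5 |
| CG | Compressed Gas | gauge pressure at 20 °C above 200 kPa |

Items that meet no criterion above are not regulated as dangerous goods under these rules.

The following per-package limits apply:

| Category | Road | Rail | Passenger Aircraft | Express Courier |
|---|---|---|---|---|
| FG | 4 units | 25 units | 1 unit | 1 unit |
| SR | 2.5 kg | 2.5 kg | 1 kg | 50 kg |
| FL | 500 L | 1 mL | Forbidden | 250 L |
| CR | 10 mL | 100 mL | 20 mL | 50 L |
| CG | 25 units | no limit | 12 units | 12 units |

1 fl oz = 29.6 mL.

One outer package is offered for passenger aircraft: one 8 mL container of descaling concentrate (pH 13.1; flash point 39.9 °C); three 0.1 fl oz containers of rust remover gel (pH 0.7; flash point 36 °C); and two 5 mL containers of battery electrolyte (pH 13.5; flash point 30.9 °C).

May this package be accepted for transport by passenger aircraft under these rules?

The descaling concentrate has pH 13.1, which is ≥ 12.5, so it is Category CR (Corrosive).
pH 0.7 meets the Category CR criterion (Corrosive), so the rust remover gel is Category CR.
With pH 13.5 (≥ 12.5), the battery electrolyte falls in Category CR.
Category CR net quantity: 8 mL + (three 0.1 fl oz containers = 8.88 mL) + (two 5 mL containers = 10 mL) = 26.88 mL.
26.88 mL > 20 mL (passenger aircraft limit, Category CR) — over the limit.

No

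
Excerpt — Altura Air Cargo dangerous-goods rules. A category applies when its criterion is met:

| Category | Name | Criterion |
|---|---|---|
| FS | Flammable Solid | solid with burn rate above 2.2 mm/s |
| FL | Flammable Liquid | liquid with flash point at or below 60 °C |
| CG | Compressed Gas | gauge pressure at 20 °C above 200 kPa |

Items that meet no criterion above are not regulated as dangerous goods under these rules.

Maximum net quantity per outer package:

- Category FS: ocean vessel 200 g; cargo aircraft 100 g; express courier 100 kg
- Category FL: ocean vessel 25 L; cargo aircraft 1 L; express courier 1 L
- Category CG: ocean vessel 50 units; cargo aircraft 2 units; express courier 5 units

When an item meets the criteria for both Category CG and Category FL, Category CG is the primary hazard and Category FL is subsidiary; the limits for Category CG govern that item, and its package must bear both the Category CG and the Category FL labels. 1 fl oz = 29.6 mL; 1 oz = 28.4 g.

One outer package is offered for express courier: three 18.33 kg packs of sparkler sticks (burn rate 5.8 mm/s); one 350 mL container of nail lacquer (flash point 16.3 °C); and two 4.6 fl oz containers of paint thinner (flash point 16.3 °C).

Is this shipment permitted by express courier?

Sparkler sticks: burn rate 5.8 mm/s > 2.2 mm/s → Category FS (Flammable Solid).
With flash point 16.3 °C (≤ 60 °C), the nail lacquer falls in Category FL.
The paint thinner has flash point 16.3 °C, which is ≤ 60 °C, so it is Category FL (Flammable Liquid).
Total Category FL: 350 mL + (two 4.6 fl oz containers = 272.32 mL) = 622.32 mL.
622.32 mL is within the express courier limit of 1 L for Category FL.
Category FS quantity: three 18.33 kg packs = 54.99 kg.
54.99 kg is within the express courier limit of 100 kg for Category FS.
Every hazard category is within its express courier limit and no segregation rule is violated.

Yes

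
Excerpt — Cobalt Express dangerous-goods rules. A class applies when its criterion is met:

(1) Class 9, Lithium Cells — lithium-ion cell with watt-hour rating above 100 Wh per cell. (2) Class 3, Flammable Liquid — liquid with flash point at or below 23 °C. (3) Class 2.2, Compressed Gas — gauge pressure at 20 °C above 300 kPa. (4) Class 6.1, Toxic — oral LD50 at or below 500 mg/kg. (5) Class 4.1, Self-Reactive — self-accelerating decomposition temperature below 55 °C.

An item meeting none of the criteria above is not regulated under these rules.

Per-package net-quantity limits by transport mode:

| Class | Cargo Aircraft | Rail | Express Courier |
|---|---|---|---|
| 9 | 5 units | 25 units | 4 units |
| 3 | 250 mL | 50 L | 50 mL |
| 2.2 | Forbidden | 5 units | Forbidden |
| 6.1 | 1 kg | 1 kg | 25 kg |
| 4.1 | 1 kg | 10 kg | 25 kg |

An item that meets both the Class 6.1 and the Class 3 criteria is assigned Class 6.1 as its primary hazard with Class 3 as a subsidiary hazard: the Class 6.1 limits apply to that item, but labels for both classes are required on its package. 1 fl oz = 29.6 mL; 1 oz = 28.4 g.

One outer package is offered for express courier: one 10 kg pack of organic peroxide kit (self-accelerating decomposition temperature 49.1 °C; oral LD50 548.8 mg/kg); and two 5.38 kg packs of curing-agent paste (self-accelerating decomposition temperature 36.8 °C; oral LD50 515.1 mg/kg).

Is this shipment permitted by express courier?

Yes

The organic peroxide kit has self-accelerating decomposition temperature 49.1 °C, which is < 55 °C, so it is Class 4.1 (Self-Reactive).
With self-accelerating decomposition temperature 36.8 °C (< 55 °C), the curing-agent paste falls in Class 4.1.
Class 4.1 net quantity: 10 kg + (two 5.38 kg packs = 10.76 kg) = 20.76 kg.
20.76 kg is within the express courier limit of 25 kg for Class 4.1.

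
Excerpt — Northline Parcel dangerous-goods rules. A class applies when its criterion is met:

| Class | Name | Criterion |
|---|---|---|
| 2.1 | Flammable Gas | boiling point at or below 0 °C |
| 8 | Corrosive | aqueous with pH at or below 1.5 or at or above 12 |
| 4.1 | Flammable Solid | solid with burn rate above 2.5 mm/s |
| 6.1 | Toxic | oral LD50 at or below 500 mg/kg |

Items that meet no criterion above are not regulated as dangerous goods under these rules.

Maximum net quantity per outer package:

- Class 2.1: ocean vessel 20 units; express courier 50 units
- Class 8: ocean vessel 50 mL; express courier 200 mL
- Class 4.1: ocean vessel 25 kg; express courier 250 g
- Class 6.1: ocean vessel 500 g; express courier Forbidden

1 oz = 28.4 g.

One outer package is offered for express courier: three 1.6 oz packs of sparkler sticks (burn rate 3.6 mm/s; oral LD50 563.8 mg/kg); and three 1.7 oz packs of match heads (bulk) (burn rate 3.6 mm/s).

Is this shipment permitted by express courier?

Sparkler sticks: burn rate 3.6 mm/s > 2.5 mm/s → Class 4.1 (Flammable Solid).
The match heads (bulk) have burn rate 3.6 mm/s, which is > 2.5 mm/s, so they are Class 4.1 (Flammable Solid).
Total Class 4.1: (three 1.6 oz packs = 136.32 g) + (three 1.7 oz packs = 144.84 g) = 281.16 g.
That exceeds the Class 4.1 express courier limit of 250 g.

No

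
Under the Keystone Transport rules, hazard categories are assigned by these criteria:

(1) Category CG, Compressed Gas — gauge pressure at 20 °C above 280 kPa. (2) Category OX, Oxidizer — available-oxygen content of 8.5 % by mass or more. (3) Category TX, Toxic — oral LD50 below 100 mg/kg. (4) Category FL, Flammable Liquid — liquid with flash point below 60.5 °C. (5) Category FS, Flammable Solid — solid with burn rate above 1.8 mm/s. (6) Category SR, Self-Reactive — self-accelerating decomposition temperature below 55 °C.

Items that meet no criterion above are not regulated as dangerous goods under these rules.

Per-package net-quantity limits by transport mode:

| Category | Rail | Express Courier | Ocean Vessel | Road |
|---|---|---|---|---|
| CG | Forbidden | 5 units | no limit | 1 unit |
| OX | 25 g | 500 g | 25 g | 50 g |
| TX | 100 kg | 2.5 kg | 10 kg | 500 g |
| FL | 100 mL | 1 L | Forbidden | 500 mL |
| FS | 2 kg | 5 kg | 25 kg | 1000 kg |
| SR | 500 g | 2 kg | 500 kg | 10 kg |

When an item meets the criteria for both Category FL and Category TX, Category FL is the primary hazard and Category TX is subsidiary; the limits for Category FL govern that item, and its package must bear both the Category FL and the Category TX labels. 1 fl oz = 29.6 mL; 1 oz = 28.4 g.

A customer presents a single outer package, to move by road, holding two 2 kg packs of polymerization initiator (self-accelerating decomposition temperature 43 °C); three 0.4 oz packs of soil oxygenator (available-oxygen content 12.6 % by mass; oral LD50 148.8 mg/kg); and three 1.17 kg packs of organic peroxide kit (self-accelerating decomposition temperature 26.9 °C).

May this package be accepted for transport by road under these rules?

The polymerization initiator has self-accelerating decomposition temperature 43 °C, which is < 55 °C, so it is Category SR (Self-Reactive).
Soil oxygenator: available-oxygen content 12.6 % by mass ≥ 8.5 % by mass → Category OX (Oxidizer).
The organic peroxide kit has self-accelerating decomposition temperature 26.9 °C, which is < 55 °C, so it is Category SR (Self-Reactive).
Category SR net quantity: (two 2 kg packs = 4 kg) + (three 1.17 kg packs = 3.51 kg) = 7.51 kg.
7.51 kg is within the road limit of 10 kg for Category SR.
Category OX quantity: three 0.4 oz packs = 34.08 g.
34.08 g ≤ 50 g (road limit, Category OX) — within limit.
Every hazard category is within its road limit and no segregation rule is violated.

Yes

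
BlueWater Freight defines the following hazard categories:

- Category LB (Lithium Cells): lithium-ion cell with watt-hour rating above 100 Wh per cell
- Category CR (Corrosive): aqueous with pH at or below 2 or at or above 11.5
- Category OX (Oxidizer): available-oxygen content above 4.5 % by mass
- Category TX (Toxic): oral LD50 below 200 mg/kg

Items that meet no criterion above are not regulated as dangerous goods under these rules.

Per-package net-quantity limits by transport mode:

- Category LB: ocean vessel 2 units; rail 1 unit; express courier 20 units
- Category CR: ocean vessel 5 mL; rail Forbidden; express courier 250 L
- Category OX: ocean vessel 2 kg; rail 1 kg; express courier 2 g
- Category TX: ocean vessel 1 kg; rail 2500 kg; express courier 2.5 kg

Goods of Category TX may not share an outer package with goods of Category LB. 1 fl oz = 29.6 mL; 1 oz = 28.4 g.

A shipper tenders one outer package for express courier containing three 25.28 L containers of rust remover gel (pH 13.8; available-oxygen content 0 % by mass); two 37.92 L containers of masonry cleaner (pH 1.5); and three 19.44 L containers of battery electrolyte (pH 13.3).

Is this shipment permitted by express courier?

The rust remover gel has pH 13.8, which is ≥ 11.5, so it is Category CR (Corrosive).
The masonry cleaner has pH 1.5, which is ≤ 2, so it is Category CR (Corrosive).
The battery electrolyte has pH 13.3, which is ≥ 11.5, so it is Category CR (Corrosive).
Total Category CR: (three 25.28 L containers = 75.84 L) + (two 37.92 L containers = 75.84 L) + (three 19.44 L containers = 58.32 L) = 210 L.
210 L is within the express courier limit of 250 L for Category CR.

Yes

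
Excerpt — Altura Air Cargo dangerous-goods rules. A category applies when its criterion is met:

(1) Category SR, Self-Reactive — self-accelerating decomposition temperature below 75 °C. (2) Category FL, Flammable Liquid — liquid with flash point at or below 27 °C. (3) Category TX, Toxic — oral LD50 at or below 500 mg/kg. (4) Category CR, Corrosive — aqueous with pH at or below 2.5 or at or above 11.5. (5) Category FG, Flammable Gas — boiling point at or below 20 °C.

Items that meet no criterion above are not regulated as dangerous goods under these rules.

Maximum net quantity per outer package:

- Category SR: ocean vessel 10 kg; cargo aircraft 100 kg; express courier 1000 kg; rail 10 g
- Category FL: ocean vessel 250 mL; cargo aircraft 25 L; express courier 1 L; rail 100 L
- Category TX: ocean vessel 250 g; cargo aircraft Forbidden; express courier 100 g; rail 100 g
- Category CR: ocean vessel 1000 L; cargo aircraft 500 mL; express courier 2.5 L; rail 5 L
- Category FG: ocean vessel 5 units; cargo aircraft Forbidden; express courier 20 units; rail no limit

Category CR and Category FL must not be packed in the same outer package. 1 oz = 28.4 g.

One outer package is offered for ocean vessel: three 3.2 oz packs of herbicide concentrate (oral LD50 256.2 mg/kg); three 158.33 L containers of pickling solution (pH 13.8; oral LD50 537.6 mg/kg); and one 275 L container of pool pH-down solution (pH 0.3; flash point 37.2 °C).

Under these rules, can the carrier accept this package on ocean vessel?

No

The herbicide concentrate has oral LD50 256.2 mg/kg, which is ≤ 500 mg/kg, so it is Category TX (Toxic).
Pickling solution: pH 13.8 ≥ 11.5 → Category CR (Corrosive).
The pool pH-down solution has pH 0.3, which is ≤ 2.5, so it is Category CR (Corrosive).
Category CR net quantity: (three 158.33 L containers = 474.99 L) + 275 L = 749.99 L.
That is within the Category CR ocean vessel limit of 1000 L.
Category TX quantity: three 3.2 oz packs = 272.64 g.
That exceeds the Category TX ocean vessel limit of 250 g.
The segregation rule (Category CR with Category FL) does not apply to Category CR with Category TX.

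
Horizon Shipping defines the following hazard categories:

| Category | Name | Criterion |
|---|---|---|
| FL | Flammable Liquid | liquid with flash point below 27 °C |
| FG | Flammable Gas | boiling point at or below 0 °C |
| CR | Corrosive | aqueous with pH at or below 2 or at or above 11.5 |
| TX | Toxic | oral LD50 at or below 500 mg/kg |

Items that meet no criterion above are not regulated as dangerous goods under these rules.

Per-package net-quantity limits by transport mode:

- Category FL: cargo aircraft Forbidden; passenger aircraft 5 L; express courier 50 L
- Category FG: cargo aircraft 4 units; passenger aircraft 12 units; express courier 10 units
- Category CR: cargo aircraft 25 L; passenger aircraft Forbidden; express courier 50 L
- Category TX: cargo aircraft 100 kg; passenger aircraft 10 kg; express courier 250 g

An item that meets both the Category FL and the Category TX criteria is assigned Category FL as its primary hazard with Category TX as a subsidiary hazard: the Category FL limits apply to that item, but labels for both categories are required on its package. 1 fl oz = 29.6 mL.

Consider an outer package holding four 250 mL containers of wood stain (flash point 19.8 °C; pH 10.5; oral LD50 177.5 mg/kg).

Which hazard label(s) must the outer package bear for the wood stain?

Category FL and TX

With flash point 19.8 °C (< 27 °C), the wood stain falls in Category FL.
With oral LD50 177.5 mg/kg (≤ 500 mg/kg), the wood stain falls in Category TX.
By the precedence rule Category FL is primary and Category TX is subsidiary, and that rule requires both labels on the package.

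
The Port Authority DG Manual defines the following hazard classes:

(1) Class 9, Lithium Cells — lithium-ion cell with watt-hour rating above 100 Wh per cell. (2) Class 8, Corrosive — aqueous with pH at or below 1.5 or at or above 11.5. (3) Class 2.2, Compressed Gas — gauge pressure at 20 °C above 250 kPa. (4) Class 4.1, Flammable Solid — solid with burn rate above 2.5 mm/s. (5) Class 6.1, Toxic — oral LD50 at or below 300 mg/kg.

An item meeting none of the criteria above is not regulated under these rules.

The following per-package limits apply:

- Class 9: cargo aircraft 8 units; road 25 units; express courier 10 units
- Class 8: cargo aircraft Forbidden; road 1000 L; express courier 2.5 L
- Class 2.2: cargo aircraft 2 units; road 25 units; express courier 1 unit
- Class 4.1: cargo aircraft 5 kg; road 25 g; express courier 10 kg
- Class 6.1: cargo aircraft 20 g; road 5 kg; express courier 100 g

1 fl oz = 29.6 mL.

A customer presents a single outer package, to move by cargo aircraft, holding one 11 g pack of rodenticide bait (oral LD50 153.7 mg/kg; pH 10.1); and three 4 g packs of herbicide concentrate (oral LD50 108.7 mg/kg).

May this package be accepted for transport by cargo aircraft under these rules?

No

The rodenticide bait has oral LD50 153.7 mg/kg, which is ≤ 300 mg/kg, so it is Class 6.1 (Toxic).
With oral LD50 108.7 mg/kg (≤ 300 mg/kg), the herbicide concentrate falls in Class 6.1.
Total Class 6.1: 11 g + (three 4 g packs = 12 g) = 23 g.
That exceeds the Class 6.1 cargo aircraft limit of 20 g.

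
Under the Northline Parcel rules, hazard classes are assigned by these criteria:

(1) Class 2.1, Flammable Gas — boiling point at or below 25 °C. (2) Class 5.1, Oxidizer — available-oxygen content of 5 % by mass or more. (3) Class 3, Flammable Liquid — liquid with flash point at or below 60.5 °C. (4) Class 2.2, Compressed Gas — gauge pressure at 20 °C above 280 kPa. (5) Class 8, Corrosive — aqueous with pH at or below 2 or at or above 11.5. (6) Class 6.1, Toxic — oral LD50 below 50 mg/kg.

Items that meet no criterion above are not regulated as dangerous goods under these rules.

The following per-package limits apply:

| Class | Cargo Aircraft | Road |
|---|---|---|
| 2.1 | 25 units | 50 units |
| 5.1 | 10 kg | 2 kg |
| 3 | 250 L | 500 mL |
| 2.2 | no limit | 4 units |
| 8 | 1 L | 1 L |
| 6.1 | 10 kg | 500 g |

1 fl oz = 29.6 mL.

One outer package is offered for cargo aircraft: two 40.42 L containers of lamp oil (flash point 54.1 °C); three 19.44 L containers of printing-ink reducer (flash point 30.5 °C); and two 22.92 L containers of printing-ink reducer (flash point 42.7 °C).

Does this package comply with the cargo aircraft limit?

Flash point 54.1 °C meets the Class 3 criterion (Flammable Liquid), so the lamp oil is Class 3.
Printing-ink reducer: flash point 30.5 °C ≤ 60.5 °C → Class 3 (Flammable Liquid).
With flash point 42.7 °C (≤ 60.5 °C), the printing-ink reducer falls in Class 3.
Total Class 3: (two 40.42 L containers = 80.84 L) + (three 19.44 L containers = 58.32 L) + (two 22.92 L containers = 45.84 L) = 185 L.
185 L ≤ 250 L (cargo aircraft limit, Class 3) — within limit.

Yes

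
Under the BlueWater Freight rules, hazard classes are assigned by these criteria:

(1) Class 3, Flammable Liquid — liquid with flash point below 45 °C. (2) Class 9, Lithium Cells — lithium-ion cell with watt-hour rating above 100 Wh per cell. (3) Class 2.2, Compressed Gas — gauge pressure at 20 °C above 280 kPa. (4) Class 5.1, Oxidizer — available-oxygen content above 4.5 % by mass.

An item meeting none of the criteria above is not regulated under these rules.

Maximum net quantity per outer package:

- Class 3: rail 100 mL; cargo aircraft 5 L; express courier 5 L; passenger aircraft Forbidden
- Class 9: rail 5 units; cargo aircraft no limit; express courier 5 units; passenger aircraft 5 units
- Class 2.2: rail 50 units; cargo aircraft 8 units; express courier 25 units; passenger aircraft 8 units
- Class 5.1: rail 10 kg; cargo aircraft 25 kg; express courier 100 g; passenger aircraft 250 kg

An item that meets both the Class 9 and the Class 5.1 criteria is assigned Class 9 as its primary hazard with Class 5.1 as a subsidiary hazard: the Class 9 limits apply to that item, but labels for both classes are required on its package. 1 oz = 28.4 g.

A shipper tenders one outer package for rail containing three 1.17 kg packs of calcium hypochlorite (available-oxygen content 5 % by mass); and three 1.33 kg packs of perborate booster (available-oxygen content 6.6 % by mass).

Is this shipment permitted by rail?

Yes

With available-oxygen content 5 % by mass (> 4.5 % by mass), the calcium hypochlorite falls in Class 5.1.
The perborate booster has available-oxygen content 6.6 % by mass, which is > 4.5 % by mass, so it is Class 5.1 (Oxidizer).
Total Class 5.1: (three 1.17 kg packs = 3.51 kg) + (three 1.33 kg packs = 3.99 kg) = 7.5 kg.
7.5 kg ≤ 10 kg (rail limit, Class 5.1) — within limit.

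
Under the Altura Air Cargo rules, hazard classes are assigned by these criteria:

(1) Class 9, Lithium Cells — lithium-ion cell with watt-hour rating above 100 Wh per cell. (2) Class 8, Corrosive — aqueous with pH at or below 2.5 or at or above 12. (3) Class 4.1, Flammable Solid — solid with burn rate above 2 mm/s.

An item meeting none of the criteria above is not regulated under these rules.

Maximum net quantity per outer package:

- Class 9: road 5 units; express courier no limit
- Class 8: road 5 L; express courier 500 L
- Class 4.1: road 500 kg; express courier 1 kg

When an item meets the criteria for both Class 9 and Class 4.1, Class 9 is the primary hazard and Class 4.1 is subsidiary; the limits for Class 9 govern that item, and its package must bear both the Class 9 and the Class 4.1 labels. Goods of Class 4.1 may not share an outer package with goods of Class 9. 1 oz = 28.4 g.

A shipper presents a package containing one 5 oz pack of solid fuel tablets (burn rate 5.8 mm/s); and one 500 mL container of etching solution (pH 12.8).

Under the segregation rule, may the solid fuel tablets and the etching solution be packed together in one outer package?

The solid fuel tablets have burn rate 5.8 mm/s, which is > 2 mm/s, so they are Class 4.1 (Flammable Solid).
Etching solution: pH 12.8 ≥ 12 → Class 8 (Corrosive).
No segregation rule bars Class 4.1 with Class 8.

Yes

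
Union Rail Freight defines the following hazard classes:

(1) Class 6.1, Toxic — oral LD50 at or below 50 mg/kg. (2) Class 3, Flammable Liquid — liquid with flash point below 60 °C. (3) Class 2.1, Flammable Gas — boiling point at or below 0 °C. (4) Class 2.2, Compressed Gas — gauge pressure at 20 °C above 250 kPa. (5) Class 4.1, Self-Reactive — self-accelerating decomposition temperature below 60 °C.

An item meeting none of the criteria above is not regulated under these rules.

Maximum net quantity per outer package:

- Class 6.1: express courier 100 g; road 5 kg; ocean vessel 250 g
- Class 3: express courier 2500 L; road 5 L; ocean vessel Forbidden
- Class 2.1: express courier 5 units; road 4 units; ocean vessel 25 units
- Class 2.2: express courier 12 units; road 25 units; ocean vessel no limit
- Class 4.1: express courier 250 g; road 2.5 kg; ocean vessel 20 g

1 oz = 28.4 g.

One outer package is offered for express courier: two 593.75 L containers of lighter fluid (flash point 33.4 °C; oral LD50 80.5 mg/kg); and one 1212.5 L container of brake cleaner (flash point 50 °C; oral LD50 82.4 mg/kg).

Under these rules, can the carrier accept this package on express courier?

The lighter fluid has flash point 33.4 °C, which is < 60 °C, so it is Class 3 (Flammable Liquid).
With flash point 50 °C (< 60 °C), the brake cleaner falls in Class 3.
Total Class 3: (two 593.75 L containers = 1187.5 L) + 1212.5 L = 2400 L.
2400 L is within the express courier limit of 2500 L for Class 3.

Yes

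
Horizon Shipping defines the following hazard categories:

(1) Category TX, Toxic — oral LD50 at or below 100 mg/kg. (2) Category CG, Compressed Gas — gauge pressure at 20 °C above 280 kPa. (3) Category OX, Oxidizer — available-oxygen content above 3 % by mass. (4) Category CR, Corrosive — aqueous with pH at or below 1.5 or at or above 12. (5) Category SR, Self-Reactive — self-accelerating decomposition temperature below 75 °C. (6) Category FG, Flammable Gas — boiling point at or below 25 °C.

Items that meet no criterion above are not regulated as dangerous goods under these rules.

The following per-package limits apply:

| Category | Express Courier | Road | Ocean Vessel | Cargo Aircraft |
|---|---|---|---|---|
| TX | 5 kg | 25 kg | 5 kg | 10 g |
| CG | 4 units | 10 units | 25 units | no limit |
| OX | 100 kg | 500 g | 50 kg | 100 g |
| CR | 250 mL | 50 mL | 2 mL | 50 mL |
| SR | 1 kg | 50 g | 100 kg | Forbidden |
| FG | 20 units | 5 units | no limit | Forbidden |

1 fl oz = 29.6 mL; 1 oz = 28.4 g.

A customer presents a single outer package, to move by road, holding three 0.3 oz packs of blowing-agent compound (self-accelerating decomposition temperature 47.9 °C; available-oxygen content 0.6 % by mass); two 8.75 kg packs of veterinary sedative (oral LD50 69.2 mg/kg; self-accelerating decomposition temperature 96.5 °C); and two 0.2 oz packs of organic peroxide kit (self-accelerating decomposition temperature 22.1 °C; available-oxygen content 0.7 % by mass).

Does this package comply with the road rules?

Yes

The blowing-agent compound has self-accelerating decomposition temperature 47.9 °C, which is < 75 °C, so it is Category SR (Self-Reactive).
With oral LD50 69.2 mg/kg (≤ 100 mg/kg), the veterinary sedative falls in Category TX.
With self-accelerating decomposition temperature 22.1 °C (< 75 °C), the organic peroxide kit falls in Category SR.
Total Category SR: (three 0.3 oz packs = 25.56 g) + (two 0.2 oz packs = 11.36 g) = 36.92 g.
36.92 g is within the road limit of 50 g for Category SR.
Category TX quantity: two 8.75 kg packs = 17.5 kg.
17.5 kg is within the road limit of 25 kg for Category TX.
Every hazard category is within its road limit and no segregation rule is violated.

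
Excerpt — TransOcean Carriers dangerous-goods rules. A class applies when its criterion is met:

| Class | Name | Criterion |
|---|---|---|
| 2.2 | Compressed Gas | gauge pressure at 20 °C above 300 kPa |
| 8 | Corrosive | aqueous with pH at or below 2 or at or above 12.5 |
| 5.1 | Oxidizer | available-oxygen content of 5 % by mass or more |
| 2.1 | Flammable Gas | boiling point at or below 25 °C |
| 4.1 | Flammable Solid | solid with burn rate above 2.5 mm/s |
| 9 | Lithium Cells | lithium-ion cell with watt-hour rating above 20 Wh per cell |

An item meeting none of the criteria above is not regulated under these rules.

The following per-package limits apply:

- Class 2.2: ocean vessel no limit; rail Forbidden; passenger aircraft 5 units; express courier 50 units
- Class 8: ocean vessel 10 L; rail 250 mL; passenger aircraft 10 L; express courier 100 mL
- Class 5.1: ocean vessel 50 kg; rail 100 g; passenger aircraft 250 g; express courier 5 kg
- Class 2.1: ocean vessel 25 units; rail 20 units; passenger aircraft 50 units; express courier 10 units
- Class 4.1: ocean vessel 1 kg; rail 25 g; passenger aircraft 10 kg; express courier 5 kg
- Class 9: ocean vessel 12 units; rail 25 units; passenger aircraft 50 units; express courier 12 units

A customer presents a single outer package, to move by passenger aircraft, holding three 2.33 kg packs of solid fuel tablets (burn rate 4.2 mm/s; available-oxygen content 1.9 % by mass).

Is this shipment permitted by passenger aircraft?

Solid fuel tablets: burn rate 4.2 mm/s > 2.5 mm/s → Class 4.1 (Flammable Solid).
Class 4.1 quantity: three 2.33 kg packs = 6.99 kg.
That is within the Class 4.1 passenger aircraft limit of 10 kg.

Yes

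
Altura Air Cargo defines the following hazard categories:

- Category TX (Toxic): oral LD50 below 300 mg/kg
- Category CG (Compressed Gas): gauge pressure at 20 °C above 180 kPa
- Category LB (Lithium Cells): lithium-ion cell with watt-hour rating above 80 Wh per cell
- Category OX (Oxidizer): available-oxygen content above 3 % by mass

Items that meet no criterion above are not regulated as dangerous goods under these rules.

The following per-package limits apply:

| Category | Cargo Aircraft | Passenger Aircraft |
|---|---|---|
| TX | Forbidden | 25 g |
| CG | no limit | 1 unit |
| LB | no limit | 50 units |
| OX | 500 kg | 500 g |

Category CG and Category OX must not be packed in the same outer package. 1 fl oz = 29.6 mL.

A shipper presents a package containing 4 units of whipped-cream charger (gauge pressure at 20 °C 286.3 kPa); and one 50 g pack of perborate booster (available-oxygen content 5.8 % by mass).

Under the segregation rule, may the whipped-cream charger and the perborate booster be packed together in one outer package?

With gauge pressure at 20 °C 286.3 kPa (> 180 kPa), the whipped-cream charger falls in Category CG.
With available-oxygen content 5.8 % by mass (> 3 % by mass), the perborate booster falls in Category OX.
Category CG and Category OX may not share an outer package.

No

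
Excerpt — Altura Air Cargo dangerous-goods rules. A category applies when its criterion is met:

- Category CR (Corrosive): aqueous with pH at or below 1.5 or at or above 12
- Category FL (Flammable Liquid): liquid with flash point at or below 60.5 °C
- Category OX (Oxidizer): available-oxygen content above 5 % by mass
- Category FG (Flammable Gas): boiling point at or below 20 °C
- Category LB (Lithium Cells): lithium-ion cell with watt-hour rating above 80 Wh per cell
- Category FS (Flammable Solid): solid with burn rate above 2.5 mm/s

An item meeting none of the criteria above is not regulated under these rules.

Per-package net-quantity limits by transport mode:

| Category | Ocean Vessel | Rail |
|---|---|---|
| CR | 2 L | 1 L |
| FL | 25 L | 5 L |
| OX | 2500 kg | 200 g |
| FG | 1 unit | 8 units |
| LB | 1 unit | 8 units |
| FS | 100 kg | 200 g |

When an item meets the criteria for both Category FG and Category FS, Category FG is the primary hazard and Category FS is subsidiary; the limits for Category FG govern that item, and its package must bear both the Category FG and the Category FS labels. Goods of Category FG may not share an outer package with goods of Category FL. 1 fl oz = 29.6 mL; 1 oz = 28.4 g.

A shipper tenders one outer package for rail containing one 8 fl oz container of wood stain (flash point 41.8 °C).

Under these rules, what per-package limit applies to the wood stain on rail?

5 L

Wood stain: flash point 41.8 °C ≤ 60.5 °C → Category FL (Flammable Liquid).
The rail limit for Category FL is 5 L.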